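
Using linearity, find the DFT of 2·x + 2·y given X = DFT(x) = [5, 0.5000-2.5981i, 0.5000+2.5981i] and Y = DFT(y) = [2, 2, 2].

By linearity: DFT(2x + 2y) = 2·DFT(x) + 2·DFT(y)
= 2·[5, 0.5000-2.5981i, 0.5000+2.5981i] + 2·[2, 2, 2]

Computing element-wise:
Z[0] = 2·(5) + 2·(2) = 14
Z[1] = 2·(0.5000-2.5981i) + 2·(2) = 5.0000-5.1962i
Z[2] = 2·(0.5000+2.5981i) + 2·(2) = 5.0000+5.1962i

DFT(2x + 2y) = 2·X + 2·Y = [14, 5.0000-5.1962i, 5.0000+5.1962i]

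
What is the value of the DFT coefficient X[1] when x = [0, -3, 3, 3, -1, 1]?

X[1] = Σ(n=0 to 5) x[n] · ω_6^(1n) where ω_6 = e^(-2πi/6)
= (0)·ω_6^0 + (-3)·ω_6^1 + (3)·ω_6^2 + (3)·ω_6^3 + (-1)·ω_6^4 + (1)·ω_6^5

X[1] = -5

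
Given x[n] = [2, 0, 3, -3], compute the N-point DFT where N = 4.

X[k] = Σ(n=0 to 3) x[n] · ω_4^(nk)
where ω_4 = e^(-2πi/4)

Computing each X[k]:
X[0] = 2
X[1] = -1-3i
X[2] = 8
X[3] = -1+3i

X = [2, -1-3i, 8, -1+3i]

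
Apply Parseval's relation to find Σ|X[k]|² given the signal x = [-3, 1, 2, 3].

Parseval: Σ|x[n]|² = (1/N)Σ|X[k]|², so Σ|X[k]|² = N·Σ|x[n]|² = 4·23.0000

Σ|X[k]|² = N·Σ|x[n]|² = 4·23.0000 = 92.0000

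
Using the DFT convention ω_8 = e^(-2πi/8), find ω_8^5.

ω_8^5 = e^(-2πi·5/8)
= cos(-2π·5/8) + i·sin(-2π·5/8)
= cos(-10π/8) + i·sin(-10π/8)

ω_8^5 = cos(-10π/8) + i·sin(-10π/8) = -0.7071+0.7071i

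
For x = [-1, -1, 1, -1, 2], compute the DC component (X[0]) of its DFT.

X[0] = Σ(n=0 to 4) x[n] · ω_5^0 = Σ x[n]
= (-1) + (-1) + (1) + (-1) + (2)

X[0] = 0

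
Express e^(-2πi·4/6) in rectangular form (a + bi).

ω_6^4 = e^(-2πi·4/6)
= cos(-2π·4/6) + i·sin(-2π·4/6)
= cos(-8π/6) + i·sin(-8π/6)

ω_6^4 = cos(-8π/6) + i·sin(-8π/6) = -0.5000+0.8660i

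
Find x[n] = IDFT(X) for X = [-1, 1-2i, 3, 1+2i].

x[n] = (1/4) Σ(k=0 to 3) X[k] · e^(2πikn/4)

Computing each x[n]:
x[0] = 1
x[1] = 0
x[2] = 0
x[3] = -2

x = [1, 0, 0, -2]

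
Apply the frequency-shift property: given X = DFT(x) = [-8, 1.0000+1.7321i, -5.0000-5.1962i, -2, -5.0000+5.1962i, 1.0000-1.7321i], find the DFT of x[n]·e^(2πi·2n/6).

Modulation property: DFT(ω_6^(-2n)·x[n]) = X[(k-2) mod 6], so circularly shift X by 2 positions.

X[k-2] = [-5.0000+5.1962i, 1.0000-1.7321i, -8, 1.0000+1.7321i, -5.0000-5.1962i, -2]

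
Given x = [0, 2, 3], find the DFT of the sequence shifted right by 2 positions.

Time shift by 2: X_shifted[k] = ω_3^(2k) · X[k]
Shifted x = [2, 3, 0]

DFT(x[n-2]) = [5, 0.5000-2.5981i, 0.5000+2.5981i]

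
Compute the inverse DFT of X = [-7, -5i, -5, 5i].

x[n] = (1/4) Σ(k=0 to 3) X[k] · e^(2πikn/4)

Computing each x[n]:
x[0] = -3
x[1] = 2
x[2] = -3
x[3] = -3

x = [-3, 2, -3, -3]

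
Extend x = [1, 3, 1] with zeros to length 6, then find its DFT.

Original 3-point DFT: [5, -1.0000-1.7321i, -1.0000+1.7321i]
Zero-padded 6-point DFT provides frequency interpolation.

DFT_6([x, 0, ...]) = [5, 2.0000-3.4641i, -1.0000-1.7321i, -1, -1.0000+1.7321i, 2.0000+3.4641i]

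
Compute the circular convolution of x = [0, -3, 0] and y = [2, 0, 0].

(x ⊛ y)[n] = Σ(m=0 to 2) x[m] · y[(n-m) mod 3]

Computing each output sample:
(x ⊛ y)[0] = 0
(x ⊛ y)[1] = -6
(x ⊛ y)[2] = 0

x ⊛ y = [0, -6, 0]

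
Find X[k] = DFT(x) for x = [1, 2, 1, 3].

X[k] = Σ(n=0 to 3) x[n] · ω_4^(nk)
where ω_4 = e^(-2πi/4)

Computing each X[k]:
X[0] = 7
X[1] = 1i
X[2] = -3
X[3] = -1i

X = [7, 1i, -3, -1i]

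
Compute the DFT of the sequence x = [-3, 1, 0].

X[k] = Σ(n=0 to 2) x[n] · ω_3^(nk)
where ω_3 = e^(-2πi/3)

Computing each X[k]:
X[0] = -2
X[1] = -3.5000-0.8660i
X[2] = -3.5000+0.8660i

X = [-2, -3.5000-0.8660i, -3.5000+0.8660i]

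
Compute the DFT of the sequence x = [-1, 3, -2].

X[k] = Σ(n=0 to 2) x[n] · ω_3^(nk)
where ω_3 = e^(-2πi/3)

Computing each X[k]:
X[0] = 0
X[1] = -1.5000-4.3301i
X[2] = -1.5000+4.3301i

X = [0, -1.5000-4.3301i, -1.5000+4.3301i]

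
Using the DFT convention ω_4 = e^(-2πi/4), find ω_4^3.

ω_4^3 = e^(-2πi·3/4)
= cos(-2π·3/4) + i·sin(-2π·3/4)
= cos(-6π/4) + i·sin(-6π/4)

ω_4^3 = cos(-6π/4) + i·sin(-6π/4) = 1i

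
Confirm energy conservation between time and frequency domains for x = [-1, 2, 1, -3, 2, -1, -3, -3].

Time domain:
Σ|x[n]|² = |-1|² + |2|² + |1|² + |-3|² + |2|² + |-1|² + |-3|² + |-3|² = 38.0000

Frequency domain:
(1/8)Σ|X[k]|² = (1/8)(|-6|² + |-0.8787-6.1213i|² + |3-7i|² + |-5.1213+1.8787i|² + |4|² + |-5.1213-1.8787i|² + |3+7i|² + |-0.8787+6.1213i|²) = (1/8)·304.0000 = 38.0000

Both sides agree, confirming Parseval's theorem.

Σ|x[n]|² = (1/N)Σ|X[k]|² = 38.0000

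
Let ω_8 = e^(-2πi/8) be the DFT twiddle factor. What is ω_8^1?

ω_8^1 = e^(-2πi·1/8)
= cos(-2π·1/8) + i·sin(-2π·1/8)
= cos(-2π/8) + i·sin(-2π/8)

ω_8^1 = cos(-2π/8) + i·sin(-2π/8) = 0.7071-0.7071i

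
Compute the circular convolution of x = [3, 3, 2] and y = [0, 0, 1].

(x ⊛ y)[n] = Σ(m=0 to 2) x[m] · y[(n-m) mod 3]

Computing each output sample:
(x ⊛ y)[0] = 3
(x ⊛ y)[1] = 2
(x ⊛ y)[2] = 3

x ⊛ y = [3, 2, 3]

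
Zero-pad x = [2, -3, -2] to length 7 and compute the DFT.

Original 3-point DFT: [-3, 4.5000+0.8660i, 4.5000-0.8660i]
Zero-padded 7-point DFT provides frequency interpolation.

DFT_7([x, 0, ...]) = [-3, 0.5746+4.2954i, 4.4695+2.0570i, 3.4559-0.2620i, 3.4559+0.2620i, 4.4695-2.0570i, 0.5746-4.2954i]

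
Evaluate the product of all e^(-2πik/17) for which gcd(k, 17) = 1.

The primitive 17th roots of unity are ω_17^k for k coprime to 17: k ∈ {1, 2, 3, 4, 5, 6, 7, 8, 9, 10, 11, 12, 13, 14, 15, 16}
Their product equals the constant term of the cyclotomic polynomial Φ_17(x) up to sign.
For n ≥ 3, the product of all primitive nth roots of unity is 1. (For n=1 it is 1; for n=2 it is -1.)

1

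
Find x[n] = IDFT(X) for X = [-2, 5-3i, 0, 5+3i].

x[n] = (1/4) Σ(k=0 to 3) X[k] · e^(2πikn/4)

Computing each x[n]:
x[0] = 2
x[1] = 1
x[2] = -3
x[3] = -2

x = [2, 1, -3, -2]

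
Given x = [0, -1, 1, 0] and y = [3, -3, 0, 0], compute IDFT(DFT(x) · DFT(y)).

(x ⊛ y)[n] = Σ(m=0 to 3) x[m] · y[(n-m) mod 4]

Computing each output sample:
(x ⊛ y)[0] = 0
(x ⊛ y)[1] = -3
(x ⊛ y)[2] = 6
(x ⊛ y)[3] = -3

x ⊛ y = [0, -3, 6, -3]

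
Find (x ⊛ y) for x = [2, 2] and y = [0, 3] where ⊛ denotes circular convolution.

(x ⊛ y)[n] = Σ(m=0 to 1) x[m] · y[(n-m) mod 2]

Computing each output sample:
(x ⊛ y)[0] = 6
(x ⊛ y)[1] = 6

x ⊛ y = [6, 6]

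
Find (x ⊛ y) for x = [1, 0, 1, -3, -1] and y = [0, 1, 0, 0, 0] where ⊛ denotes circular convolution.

(x ⊛ y)[n] = Σ(m=0 to 4) x[m] · y[(n-m) mod 5]

Computing each output sample:
(x ⊛ y)[0] = -1
(x ⊛ y)[1] = 1
(x ⊛ y)[2] = 0
(x ⊛ y)[3] = 1
(x ⊛ y)[4] = -3

x ⊛ y = [-1, 1, 0, 1, -3]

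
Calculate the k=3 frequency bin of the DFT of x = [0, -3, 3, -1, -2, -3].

X[3] = Σ(n=0 to 5) x[n] · ω_6^(3n) where ω_6 = e^(-2πi/6)
= (0)·ω_6^0 + (-3)·ω_6^3 + (3)·ω_6^6 + (-1)·ω_6^9 + (-2)·ω_6^12 + (-3)·ω_6^15

X[3] = 8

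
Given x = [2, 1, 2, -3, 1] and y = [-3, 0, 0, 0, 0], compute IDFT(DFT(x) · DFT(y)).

(x ⊛ y)[n] = Σ(m=0 to 4) x[m] · y[(n-m) mod 5]

Computing each output sample:
(x ⊛ y)[0] = -6
(x ⊛ y)[1] = -3
(x ⊛ y)[2] = -6
(x ⊛ y)[3] = 9
(x ⊛ y)[4] = -3

x ⊛ y = [-6, -3, -6, 9, -3]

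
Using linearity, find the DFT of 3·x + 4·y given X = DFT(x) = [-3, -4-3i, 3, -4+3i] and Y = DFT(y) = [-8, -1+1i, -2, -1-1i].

By linearity: DFT(3x + 4y) = 3·DFT(x) + 4·DFT(y)
= 3·[-3, -4-3i, 3, -4+3i] + 4·[-8, -1+1i, -2, -1-1i]

Computing element-wise:
Z[0] = 3·(-3) + 4·(-8) = -41
Z[1] = 3·(-4-3i) + 4·(-1+1i) = -16-5i
Z[2] = 3·(3) + 4·(-2) = 1
Z[3] = 3·(-4+3i) + 4·(-1-1i) = -16+5i

DFT(3x + 4y) = 3·X + 4·Y = [-41, -16-5i, 1, -16+5i]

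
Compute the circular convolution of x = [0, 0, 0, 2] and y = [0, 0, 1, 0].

(x ⊛ y)[n] = Σ(m=0 to 3) x[m] · y[(n-m) mod 4]

Computing each output sample:
(x ⊛ y)[0] = 0
(x ⊛ y)[1] = 2
(x ⊛ y)[2] = 0
(x ⊛ y)[3] = 0

x ⊛ y = [0, 2, 0, 0]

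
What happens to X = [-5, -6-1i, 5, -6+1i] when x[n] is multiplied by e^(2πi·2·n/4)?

Modulation property: DFT(ω_4^(-2n)·x[n]) = X[(k-2) mod 4], so circularly shift X by 2 positions.

X[k-2] = [5, -6+1i, -5, -6-1i]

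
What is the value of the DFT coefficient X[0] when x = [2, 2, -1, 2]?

X[0] = Σ(n=0 to 3) x[n] · ω_4^0 = Σ x[n]
= (2) + (2) + (-1) + (2)

X[0] = 5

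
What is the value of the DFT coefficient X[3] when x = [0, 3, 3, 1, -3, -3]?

X[3] = Σ(n=0 to 5) x[n] · ω_6^(3n) where ω_6 = e^(-2πi/6)
= (0)·ω_6^0 + (3)·ω_6^3 + (3)·ω_6^6 + (1)·ω_6^9 + (-3)·ω_6^12 + (-3)·ω_6^15

X[3] = -1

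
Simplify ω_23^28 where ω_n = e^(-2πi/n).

Since ω_23^23 = 1, powers reduce modulo 23.
28 mod 23 = 5
So ω_23^28 = ω_23^5 = e^(-2πi·5/23)

ω_23^28 = ω_23^5 = 0.2035-0.9791i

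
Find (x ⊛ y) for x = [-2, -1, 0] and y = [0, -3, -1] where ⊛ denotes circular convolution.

(x ⊛ y)[n] = Σ(m=0 to 2) x[m] · y[(n-m) mod 3]

Computing each output sample:
(x ⊛ y)[0] = 1
(x ⊛ y)[1] = 6
(x ⊛ y)[2] = 5

x ⊛ y = [1, 6, 5]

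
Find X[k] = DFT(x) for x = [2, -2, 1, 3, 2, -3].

X[k] = Σ(n=0 to 5) x[n] · ω_6^(nk)
where ω_6 = e^(-2πi/6)

Computing each X[k]:
X[0] = 3
X[1] = -5
X[2] = 6.0000-1.7321i
X[3] = 7
X[4] = 6.0000+1.7321i
X[5] = -5

X = [3, -5, 6.0000-1.7321i, 7, 6.0000+1.7321i, -5]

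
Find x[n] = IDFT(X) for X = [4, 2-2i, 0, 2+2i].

x[n] = (1/4) Σ(k=0 to 3) X[k] · e^(2πikn/4)

Computing each x[n]:
x[0] = 2
x[1] = 2
x[2] = 0
x[3] = 0

x = [2, 2, 0, 0]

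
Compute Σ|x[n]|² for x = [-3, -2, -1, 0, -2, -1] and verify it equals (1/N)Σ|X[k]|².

Time domain:
Σ|x[n]|² = |-3|² + |-2|² + |-1|² + |0|² + |-2|² + |-1|² = 19.0000

Frequency domain:
(1/6)Σ|X[k]|² = (1/6)(|-9|² + |-3|² + |1.7321i|² + |-3|² + |-1.7321i|² + |-3|²) = (1/6)·114.0000 = 19.0000

Both sides agree, confirming Parseval's theorem.

Σ|x[n]|² = (1/N)Σ|X[k]|² = 19.0000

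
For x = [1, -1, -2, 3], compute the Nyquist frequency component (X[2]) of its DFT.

X[2] = Σ(n=0 to 3) x[n] · ω_4^(2n) where ω_4 = e^(-2πi/4)
= (1)·ω_4^0 + (-1)·ω_4^2 + (-2)·ω_4^4 + (3)·ω_4^6

X[2] = -3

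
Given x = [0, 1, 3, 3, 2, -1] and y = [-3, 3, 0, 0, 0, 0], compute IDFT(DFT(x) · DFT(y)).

(x ⊛ y)[n] = Σ(m=0 to 5) x[m] · y[(n-m) mod 6]

Computing each output sample:
(x ⊛ y)[0] = -3
(x ⊛ y)[1] = -3
(x ⊛ y)[2] = -6
(x ⊛ y)[3] = 0
(x ⊛ y)[4] = 3
(x ⊛ y)[5] = 9

x ⊛ y = [-3, -3, -6, 0, 3, 9]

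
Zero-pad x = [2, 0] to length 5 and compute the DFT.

Original 2-point DFT: [2, 2]
Zero-padded 5-point DFT provides frequency interpolation.

DFT_5([x, 0, ...]) = [2, 2, 2, 2, 2]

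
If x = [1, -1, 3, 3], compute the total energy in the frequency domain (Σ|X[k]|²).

Parseval: Σ|x[n]|² = (1/N)Σ|X[k]|², so Σ|X[k]|² = N·Σ|x[n]|² = 4·20.0000

Σ|X[k]|² = N·Σ|x[n]|² = 4·20.0000 = 80.0000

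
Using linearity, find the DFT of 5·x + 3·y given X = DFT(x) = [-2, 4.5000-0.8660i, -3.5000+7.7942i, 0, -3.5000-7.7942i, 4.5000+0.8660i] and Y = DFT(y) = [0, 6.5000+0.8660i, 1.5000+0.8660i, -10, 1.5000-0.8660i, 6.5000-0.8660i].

By linearity: DFT(5x + 3y) = 5·DFT(x) + 3·DFT(y)
= 5·[-2, 4.5000-0.8660i, -3.5000+7.7942i, 0, -3.5000-7.7942i, 4.5000+0.8660i] + 3·[0, 6.5000+0.8660i, 1.5000+0.8660i, -10, 1.5000-0.8660i, 6.5000-0.8660i]

Computing element-wise:
Z[0] = 5·(-2) + 3·(0) = -10
Z[1] = 5·(4.5000-0.8660i) + 3·(6.5000+0.8660i) = 42.0000-1.7320i
Z[2] = 5·(-3.5000+7.7942i) + 3·(1.5000+0.8660i) = -13.0000+41.5690i
Z[3] = 5·(0) + 3·(-10) = -30
Z[4] = 5·(-3.5000-7.7942i) + 3·(1.5000-0.8660i) = -13.0000-41.5690i
Z[5] = 5·(4.5000+0.8660i) + 3·(6.5000-0.8660i) = 42.0000+1.7320i

DFT(5x + 3y) = 5·X + 3·Y = [-10, 42.0000-1.7320i, -13.0000+41.5690i, -30, -13.0000-41.5690i, 42.0000+1.7320i]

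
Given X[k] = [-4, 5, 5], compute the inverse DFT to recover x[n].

x[n] = (1/3) Σ(k=0 to 2) X[k] · e^(2πikn/3)

Computing each x[n]:
x[0] = 2
x[1] = -3
x[2] = -3

x = [2, -3, -3]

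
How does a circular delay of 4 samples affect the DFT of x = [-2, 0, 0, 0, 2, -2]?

Time shift by 4: X_shifted[k] = ω_6^(4k) · X[k]
Shifted x = [0, 0, 2, -2, -2, 0]

DFT(x[n-4]) = [-2, 2.0000-3.4641i, -2.0000+3.4641i, 2, -2.0000-3.4641i, 2.0000+3.4641i]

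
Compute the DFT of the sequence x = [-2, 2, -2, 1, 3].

X[k] = Σ(n=0 to 4) x[n] · ω_5^(nk)
where ω_5 = e^(-2πi/5)

Computing each X[k]:
X[0] = 2
X[1] = 0.3541+2.7144i
X[2] = -6.3541-2.2654i
X[3] = -6.3541+2.2654i
X[4] = 0.3541-2.7144i

X = [2, 0.3541+2.7144i, -6.3541-2.2654i, -6.3541+2.2654i, 0.3541-2.7144i]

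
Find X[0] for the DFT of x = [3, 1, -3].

X[0] = Σ(n=0 to 2) x[n] · ω_3^0 = Σ x[n]
= (3) + (1) + (-3)

X[0] = 1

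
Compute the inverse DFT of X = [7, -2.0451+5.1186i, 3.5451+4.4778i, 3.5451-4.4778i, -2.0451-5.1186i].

x[n] = (1/5) Σ(k=0 to 4) X[k] · e^(2πikn/5)

Computing each x[n]:
x[0] = 2
x[1] = -3
x[2] = 3
x[3] = 2
x[4] = 3

x = [2, -3, 3, 2, 3]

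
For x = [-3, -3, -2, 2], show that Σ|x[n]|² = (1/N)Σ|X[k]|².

Time domain:
Σ|x[n]|² = |-3|² + |-3|² + |-2|² + |2|² = 26.0000

Frequency domain:
(1/4)Σ|X[k]|² = (1/4)(|-6|² + |-1+5i|² + |-4|² + |-1-5i|²) = (1/4)·104.0000 = 26.0000

Both sides agree, confirming Parseval's theorem.

Σ|x[n]|² = (1/N)Σ|X[k]|² = 26.0000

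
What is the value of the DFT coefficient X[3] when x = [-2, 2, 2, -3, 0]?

X[3] = Σ(n=0 to 4) x[n] · ω_5^(3n) where ω_5 = e^(-2πi/5)
= (-2)·ω_5^0 + (2)·ω_5^3 + (2)·ω_5^6 + (-3)·ω_5^9 + (0)·ω_5^12

X[3] = -3.9271-3.5797i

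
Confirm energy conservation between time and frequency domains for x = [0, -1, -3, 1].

Time domain:
Σ|x[n]|² = |0|² + |-1|² + |-3|² + |1|² = 11.0000

Frequency domain:
(1/4)Σ|X[k]|² = (1/4)(|-3|² + |3+2i|² + |-3|² + |3-2i|²) = (1/4)·44.0000 = 11.0000

Both sides agree, confirming Parseval's theorem.

Σ|x[n]|² = (1/N)Σ|X[k]|² = 11.0000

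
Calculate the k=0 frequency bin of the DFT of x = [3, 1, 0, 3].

X[0] = Σ(n=0 to 3) x[n] · ω_4^0 = Σ x[n]
= (3) + (1) + (0) + (3)

X[0] = 7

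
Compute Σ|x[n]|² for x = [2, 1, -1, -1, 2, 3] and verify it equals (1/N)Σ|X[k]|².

Time domain:
Σ|x[n]|² = |2|² + |1|² + |-1|² + |-1|² + |2|² + |3|² = 20.0000

Frequency domain:
(1/6)Σ|X[k]|² = (1/6)(|6|² + |4.5000+4.3301i|² + |-1.5000-0.8660i|² + |0|² + |-1.5000+0.8660i|² + |4.5000-4.3301i|²) = (1/6)·120.0000 = 20.0000

Both sides agree, confirming Parseval's theorem.

Σ|x[n]|² = (1/N)Σ|X[k]|² = 20.0000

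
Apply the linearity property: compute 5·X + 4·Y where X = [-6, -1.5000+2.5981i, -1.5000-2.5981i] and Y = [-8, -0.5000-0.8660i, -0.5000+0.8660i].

By linearity: DFT(5x + 4y) = 5·DFT(x) + 4·DFT(y)
= 5·[-6, -1.5000+2.5981i, -1.5000-2.5981i] + 4·[-8, -0.5000-0.8660i, -0.5000+0.8660i]

Computing element-wise:
Z[0] = 5·(-6) + 4·(-8) = -62
Z[1] = 5·(-1.5000+2.5981i) + 4·(-0.5000-0.8660i) = -9.5000+9.5265i
Z[2] = 5·(-1.5000-2.5981i) + 4·(-0.5000+0.8660i) = -9.5000-9.5265i

DFT(5x + 4y) = 5·X + 4·Y = [-62, -9.5000+9.5265i, -9.5000-9.5265i]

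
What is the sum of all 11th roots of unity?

Sum of all nth roots of unity equals 0 for n > 1 (geometric series with r ≠ 1).

0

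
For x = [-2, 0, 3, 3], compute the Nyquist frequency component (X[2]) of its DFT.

X[2] = Σ(n=0 to 3) x[n] · ω_4^(2n) where ω_4 = e^(-2πi/4)
= (-2)·ω_4^0 + (0)·ω_4^2 + (3)·ω_4^4 + (3)·ω_4^6

X[2] = -2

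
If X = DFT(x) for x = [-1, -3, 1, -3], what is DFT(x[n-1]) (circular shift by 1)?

Time shift by 1: X_shifted[k] = ω_4^(1k) · X[k]
Shifted x = [-3, -1, -3, 1]

DFT(x[n-1]) = [-6, 2i, -6, -2i]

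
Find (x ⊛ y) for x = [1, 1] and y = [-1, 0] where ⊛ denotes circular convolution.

(x ⊛ y)[n] = Σ(m=0 to 1) x[m] · y[(n-m) mod 2]

Computing each output sample:
(x ⊛ y)[0] = -1
(x ⊛ y)[1] = -1

x ⊛ y = [-1, -1]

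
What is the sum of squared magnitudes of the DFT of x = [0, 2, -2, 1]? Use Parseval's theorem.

Parseval: Σ|x[n]|² = (1/N)Σ|X[k]|², so Σ|X[k]|² = N·Σ|x[n]|² = 4·9.0000

Σ|X[k]|² = N·Σ|x[n]|² = 4·9.0000 = 36.0000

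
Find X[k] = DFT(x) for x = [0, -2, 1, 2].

X[k] = Σ(n=0 to 3) x[n] · ω_4^(nk)
where ω_4 = e^(-2πi/4)

Computing each X[k]:
X[0] = 1
X[1] = -1+4i
X[2] = 1
X[3] = -1-4i

X = [1, -1+4i, 1, -1-4i]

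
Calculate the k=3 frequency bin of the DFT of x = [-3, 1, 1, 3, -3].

X[3] = Σ(n=0 to 4) x[n] · ω_5^(3n) where ω_5 = e^(-2πi/5)
= (-3)·ω_5^0 + (1)·ω_5^3 + (1)·ω_5^6 + (3)·ω_5^9 + (-3)·ω_5^12

X[3] = -0.1459+4.2533i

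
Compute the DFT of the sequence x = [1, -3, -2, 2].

X[k] = Σ(n=0 to 3) x[n] · ω_4^(nk)
where ω_4 = e^(-2πi/4)

Computing each X[k]:
X[0] = -2
X[1] = 3+5i
X[2] = 0
X[3] = 3-5i

X = [-2, 3+5i, 0, 3-5i]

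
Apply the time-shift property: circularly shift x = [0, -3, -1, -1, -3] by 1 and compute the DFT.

Time shift by 1: X_shifted[k] = ω_5^(1k) · X[k]
Shifted x = [-3, 0, -3, -1, -1]

DFT(x[n-1]) = [-8, -0.0729+0.2245i, -3.4271-2.4899i, -3.4271+2.4899i, -0.0729-0.2245i]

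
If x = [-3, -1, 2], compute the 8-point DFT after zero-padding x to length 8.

Original 3-point DFT: [-2, -3.5000+2.5981i, -3.5000-2.5981i]
Zero-padded 8-point DFT provides frequency interpolation.

DFT_8([x, 0, ...]) = [-2, -3.7071-1.2929i, -5+1i, -2.2929+2.7071i, 0, -2.2929-2.7071i, -5-1i, -3.7071+1.2929i]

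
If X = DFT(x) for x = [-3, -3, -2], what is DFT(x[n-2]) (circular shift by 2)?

Time shift by 2: X_shifted[k] = ω_3^(2k) · X[k]
Shifted x = [-3, -2, -3]

DFT(x[n-2]) = [-8, -0.5000-0.8660i, -0.5000+0.8660i]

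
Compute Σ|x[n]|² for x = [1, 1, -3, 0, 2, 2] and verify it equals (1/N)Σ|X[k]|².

Time domain:
Σ|x[n]|² = |1|² + |1|² + |-3|² + |0|² + |2|² + |2|² = 19.0000

Frequency domain:
(1/6)Σ|X[k]|² = (1/6)(|3|² + |3.0000+5.1962i|² + |-3.4641i|² + |-3|² + |3.4641i|² + |3.0000-5.1962i|²) = (1/6)·114.0000 = 19.0000

Both sides agree, confirming Parseval's theorem.

Σ|x[n]|² = (1/N)Σ|X[k]|² = 19.0000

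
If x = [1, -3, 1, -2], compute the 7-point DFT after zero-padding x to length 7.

Original 4-point DFT: [-3, 1i, 7, -1i]
Zero-padded 7-point DFT provides frequency interpolation.

DFT_7([x, 0, ...]) = [-3, 0.7089+2.2383i, -0.4804+1.7950i, 4.7714+4.0333i, 4.7714-4.0333i, -0.4804-1.7950i, 0.7089-2.2383i]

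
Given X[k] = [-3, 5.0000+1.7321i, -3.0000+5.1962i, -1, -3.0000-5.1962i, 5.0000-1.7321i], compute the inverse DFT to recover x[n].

x[n] = (1/6) Σ(k=0 to 5) X[k] · e^(2πikn/6)

Computing each x[n]:
x[0] = 0
x[1] = -1
x[2] = 0
x[3] = -3
x[4] = -2
x[5] = 3

x = [0, -1, 0, -3, -2, 3]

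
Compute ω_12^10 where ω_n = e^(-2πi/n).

ω_12^10 = e^(-2πi·10/12)
= cos(-2π·10/12) + i·sin(-2π·10/12)
= cos(-20π/12) + i·sin(-20π/12)

ω_12^10 = cos(-20π/12) + i·sin(-20π/12) = 0.5000+0.8660i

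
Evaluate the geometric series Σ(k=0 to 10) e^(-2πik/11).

Sum of all nth roots of unity equals 0 for n > 1 (geometric series with r ≠ 1).

0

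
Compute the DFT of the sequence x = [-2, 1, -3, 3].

X[k] = Σ(n=0 to 3) x[n] · ω_4^(nk)
where ω_4 = e^(-2πi/4)

Computing each X[k]:
X[0] = -1
X[1] = 1+2i
X[2] = -9
X[3] = 1-2i

X = [-1, 1+2i, -9, 1-2i]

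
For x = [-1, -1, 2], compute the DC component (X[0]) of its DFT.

X[0] = Σ(n=0 to 2) x[n] · ω_3^0 = Σ x[n]
= (-1) + (-1) + (2)

X[0] = 0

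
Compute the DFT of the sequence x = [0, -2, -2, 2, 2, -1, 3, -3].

X[k] = Σ(n=0 to 7) x[n] · ω_8^(nk)
where ω_8 = e^(-2πi/8)

Computing each X[k]:
X[0] = -1
X[1] = -6.2426+2.1716i
X[2] = 1+2i
X[3] = 2.2426-7.8284i
X[4] = 7
X[5] = 2.2426+7.8284i
X[6] = 1-2i
X[7] = -6.2426-2.1716i

X = [-1, -6.2426+2.1716i, 1+2i, 2.2426-7.8284i, 7, 2.2426+7.8284i, 1-2i, -6.2426-2.1716i]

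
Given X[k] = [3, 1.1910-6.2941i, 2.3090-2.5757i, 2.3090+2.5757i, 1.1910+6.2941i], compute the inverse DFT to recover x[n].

x[n] = (1/5) Σ(k=0 to 4) X[k] · e^(2πikn/5)

Computing each x[n]:
x[0] = 2
x[1] = 3
x[2] = 1
x[3] = 0
x[4] = -3

x = [2, 3, 1, 0, -3]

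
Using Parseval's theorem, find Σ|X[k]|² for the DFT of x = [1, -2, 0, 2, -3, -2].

Parseval: Σ|x[n]|² = (1/N)Σ|X[k]|², so Σ|X[k]|² = N·Σ|x[n]|² = 6·22.0000

Σ|X[k]|² = N·Σ|x[n]|² = 6·22.0000 = 132.0000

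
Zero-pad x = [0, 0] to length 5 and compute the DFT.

Original 2-point DFT: [0, 0]
Zero-padded 5-point DFT provides frequency interpolation.

DFT_5([x, 0, ...]) = [0, 0, 0, 0, 0]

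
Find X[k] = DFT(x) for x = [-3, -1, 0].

X[k] = Σ(n=0 to 2) x[n] · ω_3^(nk)
where ω_3 = e^(-2πi/3)

Computing each X[k]:
X[0] = -4
X[1] = -2.5000+0.8660i
X[2] = -2.5000-0.8660i

X = [-4, -2.5000+0.8660i, -2.5000-0.8660i]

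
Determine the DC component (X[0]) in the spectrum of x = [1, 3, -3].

X[0] = Σ(n=0 to 2) x[n] · ω_3^0 = Σ x[n]
= (1) + (3) + (-3)

X[0] = 1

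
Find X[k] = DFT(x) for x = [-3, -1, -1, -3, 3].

X[k] = Σ(n=0 to 4) x[n] · ω_5^(nk)
where ω_5 = e^(-2πi/5)

Computing each X[k]:
X[0] = -5
X[1] = 0.8541+2.6287i
X[2] = -5.8541+4.2533i
X[3] = -5.8541-4.2533i
X[4] = 0.8541-2.6287i

X = [-5, 0.8541+2.6287i, -5.8541+4.2533i, -5.8541-4.2533i, 0.8541-2.6287i]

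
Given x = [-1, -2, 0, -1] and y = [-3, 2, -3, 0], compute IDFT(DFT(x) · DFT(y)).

(x ⊛ y)[n] = Σ(m=0 to 3) x[m] · y[(n-m) mod 4]

Computing each output sample:
(x ⊛ y)[0] = 1
(x ⊛ y)[1] = 7
(x ⊛ y)[2] = -1
(x ⊛ y)[3] = 9

x ⊛ y = [1, 7, -1, 9]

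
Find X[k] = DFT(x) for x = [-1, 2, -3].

X[k] = Σ(n=0 to 2) x[n] · ω_3^(nk)
where ω_3 = e^(-2πi/3)

Computing each X[k]:
X[0] = -2
X[1] = -0.5000-4.3301i
X[2] = -0.5000+4.3301i

X = [-2, -0.5000-4.3301i, -0.5000+4.3301i]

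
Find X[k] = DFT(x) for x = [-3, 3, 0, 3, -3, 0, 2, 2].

X[k] = Σ(n=0 to 7) x[n] · ω_8^(nk)
where ω_8 = e^(-2πi/8)

Computing each X[k]:
X[0] = 4
X[1] = 1.4142-0.8284i
X[2] = -8+2i
X[3] = -1.4142-4.8284i
X[4] = -12
X[5] = -1.4142+4.8284i
X[6] = -8-2i
X[7] = 1.4142+0.8284i

X = [4, 1.4142-0.8284i, -8+2i, -1.4142-4.8284i, -12, -1.4142+4.8284i, -8-2i, 1.4142+0.8284i]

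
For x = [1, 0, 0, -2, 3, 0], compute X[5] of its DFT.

X[5] = Σ(n=0 to 5) x[n] · ω_6^(5n) where ω_6 = e^(-2πi/6)
= (1)·ω_6^0 + (0)·ω_6^5 + (0)·ω_6^10 + (-2)·ω_6^15 + (3)·ω_6^20 + (0)·ω_6^25

X[5] = 1.5000-2.5981i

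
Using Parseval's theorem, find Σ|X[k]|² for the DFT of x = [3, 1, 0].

Parseval: Σ|x[n]|² = (1/N)Σ|X[k]|², so Σ|X[k]|² = N·Σ|x[n]|² = 3·10.0000

Σ|X[k]|² = N·Σ|x[n]|² = 3·10.0000 = 30.0000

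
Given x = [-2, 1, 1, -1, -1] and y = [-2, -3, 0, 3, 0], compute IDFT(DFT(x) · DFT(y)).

(x ⊛ y)[n] = Σ(m=0 to 4) x[m] · y[(n-m) mod 5]

Computing each output sample:
(x ⊛ y)[0] = 10
(x ⊛ y)[1] = 1
(x ⊛ y)[2] = -8
(x ⊛ y)[3] = -7
(x ⊛ y)[4] = 8

x ⊛ y = [10, 1, -8, -7, 8]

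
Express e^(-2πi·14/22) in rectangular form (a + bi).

ω_22^14 = e^(-2πi·14/22)
= cos(-2π·14/22) + i·sin(-2π·14/22)
= cos(-28π/22) + i·sin(-28π/22)

ω_22^14 = cos(-28π/22) + i·sin(-28π/22) = -0.6549+0.7557i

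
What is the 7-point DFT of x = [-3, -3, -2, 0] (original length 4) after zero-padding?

Original 4-point DFT: [-8, -1+3i, -2, -1-3i]
Zero-padded 7-point DFT provides frequency interpolation.

DFT_7([x, 0, ...]) = [-8, -4.4254+4.2954i, -0.5305+2.0570i, -1.5441-0.2620i, -1.5441+0.2620i, -0.5305-2.0570i, -4.4254-4.2954i]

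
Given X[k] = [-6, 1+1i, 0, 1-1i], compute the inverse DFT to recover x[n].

x[n] = (1/4) Σ(k=0 to 3) X[k] · e^(2πikn/4)

Computing each x[n]:
x[0] = -1
x[1] = -2
x[2] = -2
x[3] = -1

x = [-1, -2, -2, -1]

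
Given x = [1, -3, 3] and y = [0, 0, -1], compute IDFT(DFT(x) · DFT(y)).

(x ⊛ y)[n] = Σ(m=0 to 2) x[m] · y[(n-m) mod 3]

Computing each output sample:
(x ⊛ y)[0] = 3
(x ⊛ y)[1] = -3
(x ⊛ y)[2] = -1

x ⊛ y = [3, -3, -1]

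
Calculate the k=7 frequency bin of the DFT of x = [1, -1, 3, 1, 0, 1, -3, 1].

X[7] = Σ(n=0 to 7) x[n] · ω_8^(7n) where ω_8 = e^(-2πi/8)
= (1)·ω_8^0 + (-1)·ω_8^7 + (3)·ω_8^14 + (1)·ω_8^21 + (0)·ω_8^28 + (1)·ω_8^35 + (-3)·ω_8^42 + (1)·ω_8^49

X[7] = -0.4142+4.5858i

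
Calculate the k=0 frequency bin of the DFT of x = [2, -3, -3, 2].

X[0] = Σ(n=0 to 3) x[n] · ω_4^0 = Σ x[n]
= (2) + (-3) + (-3) + (2)

X[0] = -2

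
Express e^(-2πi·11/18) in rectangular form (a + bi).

ω_18^11 = e^(-2πi·11/18)
= cos(-2π·11/18) + i·sin(-2π·11/18)
= cos(-22π/18) + i·sin(-22π/18)

ω_18^11 = cos(-22π/18) + i·sin(-22π/18) = -0.7660+0.6428i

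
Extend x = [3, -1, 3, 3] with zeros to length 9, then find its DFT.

Original 4-point DFT: [8, 4i, 4, -4i]
Zero-padded 9-point DFT provides frequency interpolation.

DFT_9([x, 0, ...]) = [8, 1.2549-4.9097i, -1.4927+2.5568i, 5.0000+3.4641i, 4.7378-0.3277i, 4.7378+0.3277i, 5.0000-3.4641i, -1.4927-2.5568i, 1.2549+4.9097i]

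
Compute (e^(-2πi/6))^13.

Since ω_6^6 = 1, powers reduce modulo 6.
13 mod 6 = 1
So ω_6^13 = ω_6^1 = e^(-2πi·1/6)

ω_6^13 = ω_6^1 = 0.5000-0.8660i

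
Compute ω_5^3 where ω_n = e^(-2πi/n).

ω_5^3 = e^(-2πi·3/5)
= cos(-2π·3/5) + i·sin(-2π·3/5)
= cos(-6π/5) + i·sin(-6π/5)

ω_5^3 = cos(-6π/5) + i·sin(-6π/5) = -0.8090+0.5878i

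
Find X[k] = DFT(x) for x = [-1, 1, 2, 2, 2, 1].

X[k] = Σ(n=0 to 5) x[n] · ω_6^(nk)
where ω_6 = e^(-2πi/6)

Computing each X[k]:
X[0] = 7
X[1] = -4
X[2] = -2
X[3] = -1
X[4] = -2
X[5] = -4

X = [7, -4, -2, -1, -2, -4]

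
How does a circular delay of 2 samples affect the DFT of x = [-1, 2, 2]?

Time shift by 2: X_shifted[k] = ω_3^(2k) · X[k]
Shifted x = [2, 2, -1]

DFT(x[n-2]) = [3, 1.5000-2.5981i, 1.5000+2.5981i]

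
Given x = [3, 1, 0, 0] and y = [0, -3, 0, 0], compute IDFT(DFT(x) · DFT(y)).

(x ⊛ y)[n] = Σ(m=0 to 3) x[m] · y[(n-m) mod 4]

Computing each output sample:
(x ⊛ y)[0] = 0
(x ⊛ y)[1] = -9
(x ⊛ y)[2] = -3
(x ⊛ y)[3] = 0

x ⊛ y = [0, -9, -3, 0]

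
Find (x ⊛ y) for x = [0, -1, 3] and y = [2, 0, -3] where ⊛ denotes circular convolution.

(x ⊛ y)[n] = Σ(m=0 to 2) x[m] · y[(n-m) mod 3]

Computing each output sample:
(x ⊛ y)[0] = 3
(x ⊛ y)[1] = -11
(x ⊛ y)[2] = 6

x ⊛ y = [3, -11, 6]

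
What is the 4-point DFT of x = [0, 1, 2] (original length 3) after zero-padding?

Original 3-point DFT: [3, -1.5000+0.8660i, -1.5000-0.8660i]
Zero-padded 4-point DFT provides frequency interpolation.

DFT_4([x, 0, ...]) = [3, -2-1i, 1, -2+1i]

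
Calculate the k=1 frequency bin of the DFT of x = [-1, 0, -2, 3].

X[1] = Σ(n=0 to 3) x[n] · ω_4^(1n) where ω_4 = e^(-2πi/4)
= (-1)·ω_4^0 + (0)·ω_4^1 + (-2)·ω_4^2 + (3)·ω_4^3

X[1] = 1+3i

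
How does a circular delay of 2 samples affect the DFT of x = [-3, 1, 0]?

Time shift by 2: X_shifted[k] = ω_3^(2k) · X[k]
Shifted x = [1, 0, -3]

DFT(x[n-2]) = [-2, 2.5000-2.5981i, 2.5000+2.5981i]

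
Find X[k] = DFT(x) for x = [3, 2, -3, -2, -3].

X[k] = Σ(n=0 to 4) x[n] · ω_5^(nk)
where ω_5 = e^(-2πi/5)

Computing each X[k]:
X[0] = -3
X[1] = 6.7361-4.1675i
X[2] = 2.2639-3.8900i
X[3] = 2.2639+3.8900i
X[4] = 6.7361+4.1675i

X = [-3, 6.7361-4.1675i, 2.2639-3.8900i, 2.2639+3.8900i, 6.7361+4.1675i]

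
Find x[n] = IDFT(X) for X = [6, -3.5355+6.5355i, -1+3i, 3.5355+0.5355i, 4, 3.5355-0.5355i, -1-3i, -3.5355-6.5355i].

x[n] = (1/8) Σ(k=0 to 7) X[k] · e^(2πikn/8)

Computing each x[n]:
x[0] = 1
x[1] = -3
x[2] = 0
x[3] = 1
x[4] = 1
x[5] = 2
x[6] = 3
x[7] = 1

x = [1, -3, 0, 1, 1, 2, 3, 1]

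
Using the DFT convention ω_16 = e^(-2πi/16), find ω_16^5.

ω_16^5 = e^(-2πi·5/16)
= cos(-2π·5/16) + i·sin(-2π·5/16)
= cos(-10π/16) + i·sin(-10π/16)

ω_16^5 = cos(-10π/16) + i·sin(-10π/16) = -0.3827-0.9239i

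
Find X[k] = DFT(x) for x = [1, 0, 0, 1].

X[k] = Σ(n=0 to 3) x[n] · ω_4^(nk)
where ω_4 = e^(-2πi/4)

Computing each X[k]:
X[0] = 2
X[1] = 1+1i
X[2] = 0
X[3] = 1-1i

X = [2, 1+1i, 0, 1-1i]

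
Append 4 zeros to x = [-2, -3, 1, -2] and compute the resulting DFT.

Original 4-point DFT: [-6, -3+1i, 4, -3-1i]
Zero-padded 8-point DFT provides frequency interpolation.

DFT_8([x, 0, ...]) = [-6, -2.7071+2.5355i, -3+1i, -1.2929+4.5355i, 4, -1.2929-4.5355i, -3-1i, -2.7071-2.5355i]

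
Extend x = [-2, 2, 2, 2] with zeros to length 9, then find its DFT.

Original 4-point DFT: [4, -4, -4, -4]
Zero-padded 9-point DFT provides frequency interpolation.

DFT_9([x, 0, ...]) = [4, -1.1206-4.9872i, -4.5321-0.9216i, -2, -3.3473-1.1305i, -3.3473+1.1305i, -2, -4.5321+0.9216i, -1.1206+4.9872i]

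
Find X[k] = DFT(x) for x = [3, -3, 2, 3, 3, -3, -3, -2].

X[k] = Σ(n=0 to 7) x[n] · ω_8^(nk)
where ω_8 = e^(-2πi/8)

Computing each X[k]:
X[0] = 0
X[1] = -3.5355-8.5355i
X[2] = 7+7i
X[3] = 3.5355+1.4645i
X[4] = 10
X[5] = 3.5355-1.4645i
X[6] = 7-7i
X[7] = -3.5355+8.5355i

X = [0, -3.5355-8.5355i, 7+7i, 3.5355+1.4645i, 10, 3.5355-1.4645i, 7-7i, -3.5355+8.5355i]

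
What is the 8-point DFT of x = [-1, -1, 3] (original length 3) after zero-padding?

Original 3-point DFT: [1, -2.0000+3.4641i, -2.0000-3.4641i]
Zero-padded 8-point DFT provides frequency interpolation.

DFT_8([x, 0, ...]) = [1, -1.7071-2.2929i, -4+1i, -0.2929+3.7071i, 3, -0.2929-3.7071i, -4-1i, -1.7071+2.2929i]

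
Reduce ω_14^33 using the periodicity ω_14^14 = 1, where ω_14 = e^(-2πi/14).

Since ω_14^14 = 1, powers reduce modulo 14.
33 mod 14 = 5
So ω_14^33 = ω_14^5 = e^(-2πi·5/14)

ω_14^33 = ω_14^5 = -0.6235-0.7818i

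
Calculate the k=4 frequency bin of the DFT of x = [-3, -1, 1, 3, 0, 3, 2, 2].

X[4] = Σ(n=0 to 7) x[n] · ω_8^(4n) where ω_8 = e^(-2πi/8)
= (-3)·ω_8^0 + (-1)·ω_8^4 + (1)·ω_8^8 + (3)·ω_8^12 + (0)·ω_8^16 + (3)·ω_8^20 + (2)·ω_8^24 + (2)·ω_8^28

X[4] = -7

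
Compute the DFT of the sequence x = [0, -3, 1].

X[k] = Σ(n=0 to 2) x[n] · ω_3^(nk)
where ω_3 = e^(-2πi/3)

Computing each X[k]:
X[0] = -2
X[1] = 1.0000+3.4641i
X[2] = 1.0000-3.4641i

X = [-2, 1.0000+3.4641i, 1.0000-3.4641i]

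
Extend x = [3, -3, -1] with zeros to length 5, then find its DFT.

Original 3-point DFT: [-1, 5.0000+1.7321i, 5.0000-1.7321i]
Zero-padded 5-point DFT provides frequency interpolation.

DFT_5([x, 0, ...]) = [-1, 2.8820+3.4410i, 5.1180+0.8123i, 5.1180-0.8123i, 2.8820-3.4410i]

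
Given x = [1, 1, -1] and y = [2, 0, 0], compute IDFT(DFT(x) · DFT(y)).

(x ⊛ y)[n] = Σ(m=0 to 2) x[m] · y[(n-m) mod 3]

Computing each output sample:
(x ⊛ y)[0] = 2
(x ⊛ y)[1] = 2
(x ⊛ y)[2] = -2

x ⊛ y = [2, 2, -2]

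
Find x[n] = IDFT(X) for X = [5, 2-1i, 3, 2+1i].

x[n] = (1/4) Σ(k=0 to 3) X[k] · e^(2πikn/4)

Computing each x[n]:
x[0] = 3
x[1] = 1
x[2] = 1
x[3] = 0

x = [3, 1, 1, 0]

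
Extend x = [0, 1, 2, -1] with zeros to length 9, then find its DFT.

Original 4-point DFT: [2, -2-2i, 2, -2+2i]
Zero-padded 9-point DFT provides frequency interpolation.

DFT_9([x, 0, ...]) = [2, 1.6133-1.7464i, -1.2057-2.5349i, -2.5000+0.8660i, 1.0924+1.8096i, 1.0924-1.8096i, -2.5000-0.8660i, -1.2057+2.5349i, 1.6133+1.7464i]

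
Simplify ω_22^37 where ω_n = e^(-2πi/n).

Since ω_22^22 = 1, powers reduce modulo 22.
37 mod 22 = 15
So ω_22^37 = ω_22^15 = e^(-2πi·15/22)

ω_22^37 = ω_22^15 = -0.4154+0.9096i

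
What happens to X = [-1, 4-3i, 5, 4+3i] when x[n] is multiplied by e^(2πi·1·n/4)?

Modulation property: DFT(ω_4^(-1n)·x[n]) = X[(k-1) mod 4], so circularly shift X by 1 positions.

X[k-1] = [4+3i, -1, 4-3i, 5]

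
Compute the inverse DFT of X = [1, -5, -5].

x[n] = (1/3) Σ(k=0 to 2) X[k] · e^(2πikn/3)

Computing each x[n]:
x[0] = -3
x[1] = 2
x[2] = 2

x = [-3, 2, 2]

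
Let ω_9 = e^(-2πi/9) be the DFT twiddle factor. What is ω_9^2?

ω_9^2 = e^(-2πi·2/9)
= cos(-2π·2/9) + i·sin(-2π·2/9)
= cos(-4π/9) + i·sin(-4π/9)

ω_9^2 = cos(-4π/9) + i·sin(-4π/9) = 0.1736-0.9848i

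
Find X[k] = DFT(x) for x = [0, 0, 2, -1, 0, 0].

X[k] = Σ(n=0 to 5) x[n] · ω_6^(nk)
where ω_6 = e^(-2πi/6)

Computing each X[k]:
X[0] = 1
X[1] = -1.7321i
X[2] = -2.0000+1.7321i
X[3] = 3
X[4] = -2.0000-1.7321i
X[5] = 1.7321i

X = [1, -1.7321i, -2.0000+1.7321i, 3, -2.0000-1.7321i, 1.7321i]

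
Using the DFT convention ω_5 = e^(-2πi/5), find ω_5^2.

ω_5^2 = e^(-2πi·2/5)
= cos(-2π·2/5) + i·sin(-2π·2/5)
= cos(-4π/5) + i·sin(-4π/5)

ω_5^2 = cos(-4π/5) + i·sin(-4π/5) = -0.8090-0.5878i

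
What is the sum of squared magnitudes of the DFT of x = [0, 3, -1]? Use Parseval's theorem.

Parseval: Σ|x[n]|² = (1/N)Σ|X[k]|², so Σ|X[k]|² = N·Σ|x[n]|² = 3·10.0000

Σ|X[k]|² = N·Σ|x[n]|² = 3·10.0000 = 30.0000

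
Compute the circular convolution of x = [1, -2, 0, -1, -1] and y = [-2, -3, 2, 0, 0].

(x ⊛ y)[n] = Σ(m=0 to 4) x[m] · y[(n-m) mod 5]

Computing each output sample:
(x ⊛ y)[0] = -1
(x ⊛ y)[1] = -1
(x ⊛ y)[2] = 8
(x ⊛ y)[3] = -2
(x ⊛ y)[4] = 5

x ⊛ y = [-1, -1, 8, -2, 5]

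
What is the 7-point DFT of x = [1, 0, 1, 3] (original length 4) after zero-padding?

Original 4-point DFT: [5, 3i, -1, -3i]
Zero-padded 7-point DFT provides frequency interpolation.

DFT_7([x, 0, ...]) = [5, -1.9254-2.2766i, 1.9695+2.7794i, 0.9559-2.1430i, 0.9559+2.1430i, 1.9695-2.7794i, -1.9254+2.2766i]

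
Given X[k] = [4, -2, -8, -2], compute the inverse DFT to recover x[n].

x[n] = (1/4) Σ(k=0 to 3) X[k] · e^(2πikn/4)

Computing each x[n]:
x[0] = -2
x[1] = 3
x[2] = 0
x[3] = 3

x = [-2, 3, 0, 3]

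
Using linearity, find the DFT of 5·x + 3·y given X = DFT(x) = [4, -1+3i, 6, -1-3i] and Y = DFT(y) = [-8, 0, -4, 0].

By linearity: DFT(5x + 3y) = 5·DFT(x) + 3·DFT(y)
= 5·[4, -1+3i, 6, -1-3i] + 3·[-8, 0, -4, 0]

Computing element-wise:
Z[0] = 5·(4) + 3·(-8) = -4
Z[1] = 5·(-1+3i) + 3·(0) = -5+15i
Z[2] = 5·(6) + 3·(-4) = 18
Z[3] = 5·(-1-3i) + 3·(0) = -5-15i

DFT(5x + 3y) = 5·X + 3·Y = [-4, -5+15i, 18, -5-15i]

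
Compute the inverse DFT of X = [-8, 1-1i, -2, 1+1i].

x[n] = (1/4) Σ(k=0 to 3) X[k] · e^(2πikn/4)

Computing each x[n]:
x[0] = -2
x[1] = -1
x[2] = -3
x[3] = -2

x = [-2, -1, -3, -2]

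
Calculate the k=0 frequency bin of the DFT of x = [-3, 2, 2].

X[0] = Σ(n=0 to 2) x[n] · ω_3^0 = Σ x[n]
= (-3) + (2) + (2)

X[0] = 1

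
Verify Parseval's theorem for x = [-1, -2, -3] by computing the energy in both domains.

Time domain:
Σ|x[n]|² = |-1|² + |-2|² + |-3|² = 14.0000

Frequency domain:
(1/3)Σ|X[k]|² = (1/3)(|-6|² + |1.5000-0.8660i|² + |1.5000+0.8660i|²) = (1/3)·42.0000 = 14.0000

Both sides agree, confirming Parseval's theorem.

Σ|x[n]|² = (1/N)Σ|X[k]|² = 14.0000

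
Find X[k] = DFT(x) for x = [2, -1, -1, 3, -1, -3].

X[k] = Σ(n=0 to 5) x[n] · ω_6^(nk)
where ω_6 = e^(-2πi/6)

Computing each X[k]:
X[0] = -1
X[1] = -2.0000-1.7321i
X[2] = 8.0000-1.7321i
X[3] = 1
X[4] = 8.0000+1.7321i
X[5] = -2.0000+1.7321i

X = [-1, -2.0000-1.7321i, 8.0000-1.7321i, 1, 8.0000+1.7321i, -2.0000+1.7321i]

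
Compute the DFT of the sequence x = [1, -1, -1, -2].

X[k] = Σ(n=0 to 3) x[n] · ω_4^(nk)
where ω_4 = e^(-2πi/4)

Computing each X[k]:
X[0] = -3
X[1] = 2-1i
X[2] = 3
X[3] = 2+1i

X = [-3, 2-1i, 3, 2+1i]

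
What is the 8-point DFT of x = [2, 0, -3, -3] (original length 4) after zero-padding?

Original 4-point DFT: [-4, 5-3i, 2, 5+3i]
Zero-padded 8-point DFT provides frequency interpolation.

DFT_8([x, 0, ...]) = [-4, 4.1213+5.1213i, 5-3i, -0.1213-0.8787i, 2, -0.1213+0.8787i, 5+3i, 4.1213-5.1213i]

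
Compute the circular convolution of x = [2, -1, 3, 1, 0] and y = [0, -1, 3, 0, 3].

(x ⊛ y)[n] = Σ(m=0 to 4) x[m] · y[(n-m) mod 5]

Computing each output sample:
(x ⊛ y)[0] = 0
(x ⊛ y)[1] = 7
(x ⊛ y)[2] = 10
(x ⊛ y)[3] = -6
(x ⊛ y)[4] = 14

x ⊛ y = [0, 7, 10, -6, 14]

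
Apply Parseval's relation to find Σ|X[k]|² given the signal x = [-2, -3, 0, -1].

Parseval: Σ|x[n]|² = (1/N)Σ|X[k]|², so Σ|X[k]|² = N·Σ|x[n]|² = 4·14.0000

Σ|X[k]|² = N·Σ|x[n]|² = 4·14.0000 = 56.0000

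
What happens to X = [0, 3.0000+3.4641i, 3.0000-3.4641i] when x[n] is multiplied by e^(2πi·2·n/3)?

Modulation property: DFT(ω_3^(-2n)·x[n]) = X[(k-2) mod 3], so circularly shift X by 2 positions.

X[k-2] = [3.0000+3.4641i, 3.0000-3.4641i, 0]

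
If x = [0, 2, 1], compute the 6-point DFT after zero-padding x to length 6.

Original 3-point DFT: [3, -1.5000-0.8660i, -1.5000+0.8660i]
Zero-padded 6-point DFT provides frequency interpolation.

DFT_6([x, 0, ...]) = [3, 0.5000-2.5981i, -1.5000-0.8660i, -1, -1.5000+0.8660i, 0.5000+2.5981i]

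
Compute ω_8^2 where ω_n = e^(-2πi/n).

ω_8^2 = e^(-2πi·2/8)
= cos(-2π·2/8) + i·sin(-2π·2/8)
= cos(-4π/8) + i·sin(-4π/8)

ω_8^2 = cos(-4π/8) + i·sin(-4π/8) = -1i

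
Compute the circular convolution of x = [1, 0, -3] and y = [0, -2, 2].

(x ⊛ y)[n] = Σ(m=0 to 2) x[m] · y[(n-m) mod 3]

Computing each output sample:
(x ⊛ y)[0] = 6
(x ⊛ y)[1] = -8
(x ⊛ y)[2] = 2

x ⊛ y = [6, -8, 2]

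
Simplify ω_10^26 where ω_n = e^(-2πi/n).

Since ω_10^10 = 1, powers reduce modulo 10.
26 mod 10 = 6
So ω_10^26 = ω_10^6 = e^(-2πi·6/10)

ω_10^26 = ω_10^6 = -0.8090+0.5878i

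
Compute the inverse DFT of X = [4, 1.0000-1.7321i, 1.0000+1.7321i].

x[n] = (1/3) Σ(k=0 to 2) X[k] · e^(2πikn/3)

Computing each x[n]:
x[0] = 2
x[1] = 2
x[2] = 0

x = [2, 2, 0]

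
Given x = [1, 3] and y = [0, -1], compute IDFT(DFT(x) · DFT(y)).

(x ⊛ y)[n] = Σ(m=0 to 1) x[m] · y[(n-m) mod 2]

Computing each output sample:
(x ⊛ y)[0] = -3
(x ⊛ y)[1] = -1

x ⊛ y = [-3, -1]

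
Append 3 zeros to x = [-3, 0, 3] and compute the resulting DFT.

Original 3-point DFT: [0, -4.5000+2.5981i, -4.5000-2.5981i]
Zero-padded 6-point DFT provides frequency interpolation.

DFT_6([x, 0, ...]) = [0, -4.5000-2.5981i, -4.5000+2.5981i, 0, -4.5000-2.5981i, -4.5000+2.5981i]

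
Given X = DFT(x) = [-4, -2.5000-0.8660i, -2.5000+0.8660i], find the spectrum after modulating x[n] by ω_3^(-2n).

Modulation property: DFT(ω_3^(-2n)·x[n]) = X[(k-2) mod 3], so circularly shift X by 2 positions.

X[k-2] = [-2.5000-0.8660i, -2.5000+0.8660i, -4]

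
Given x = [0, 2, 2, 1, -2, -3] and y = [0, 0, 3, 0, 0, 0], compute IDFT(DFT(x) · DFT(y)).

(x ⊛ y)[n] = Σ(m=0 to 5) x[m] · y[(n-m) mod 6]

Computing each output sample:
(x ⊛ y)[0] = -6
(x ⊛ y)[1] = -9
(x ⊛ y)[2] = 0
(x ⊛ y)[3] = 6
(x ⊛ y)[4] = 6
(x ⊛ y)[5] = 3

x ⊛ y = [-6, -9, 0, 6, 6, 3]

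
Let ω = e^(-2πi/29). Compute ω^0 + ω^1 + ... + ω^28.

Sum of all nth roots of unity equals 0 for n > 1 (geometric series with r ≠ 1).

0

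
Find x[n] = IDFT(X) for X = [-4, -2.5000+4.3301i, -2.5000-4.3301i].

x[n] = (1/3) Σ(k=0 to 2) X[k] · e^(2πikn/3)

Computing each x[n]:
x[0] = -3
x[1] = -3
x[2] = 2

x = [-3, -3, 2]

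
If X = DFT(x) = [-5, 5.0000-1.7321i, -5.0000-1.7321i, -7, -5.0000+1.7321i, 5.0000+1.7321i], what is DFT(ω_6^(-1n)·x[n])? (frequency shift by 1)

Modulation property: DFT(ω_6^(-1n)·x[n]) = X[(k-1) mod 6], so circularly shift X by 1 positions.

X[k-1] = [5.0000+1.7321i, -5, 5.0000-1.7321i, -5.0000-1.7321i, -7, -5.0000+1.7321i]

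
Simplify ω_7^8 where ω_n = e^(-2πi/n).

Since ω_7^7 = 1, powers reduce modulo 7.
8 mod 7 = 1
So ω_7^8 = ω_7^1 = e^(-2πi·1/7)

ω_7^8 = ω_7^1 = 0.6235-0.7818i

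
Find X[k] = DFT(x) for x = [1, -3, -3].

X[k] = Σ(n=0 to 2) x[n] · ω_3^(nk)
where ω_3 = e^(-2πi/3)

Computing each X[k]:
X[0] = -5
X[1] = 4
X[2] = 4

X = [-5, 4, 4]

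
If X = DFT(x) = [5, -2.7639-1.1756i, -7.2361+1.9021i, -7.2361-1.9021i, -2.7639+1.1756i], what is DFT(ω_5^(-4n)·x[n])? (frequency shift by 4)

Modulation property: DFT(ω_5^(-4n)·x[n]) = X[(k-4) mod 5], so circularly shift X by 4 positions.

X[k-4] = [-2.7639-1.1756i, -7.2361+1.9021i, -7.2361-1.9021i, -2.7639+1.1756i, 5]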